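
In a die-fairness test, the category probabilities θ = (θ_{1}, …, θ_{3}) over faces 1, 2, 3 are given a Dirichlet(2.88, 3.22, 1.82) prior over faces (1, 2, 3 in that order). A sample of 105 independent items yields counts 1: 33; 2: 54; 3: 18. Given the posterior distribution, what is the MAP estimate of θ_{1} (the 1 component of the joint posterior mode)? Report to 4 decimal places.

The Dirichlet prior is conjugate to the Multinomial likelihood: each posterior αⱼ = prior αⱼ + observed count nⱼ.
Posterior concentration: (35.88, 57.22, 19.82), total = 112.92.
Joint mode component: (α_{1}−1)/(Σα−K) = 34.88/109.92 = 0.3173.

0.3173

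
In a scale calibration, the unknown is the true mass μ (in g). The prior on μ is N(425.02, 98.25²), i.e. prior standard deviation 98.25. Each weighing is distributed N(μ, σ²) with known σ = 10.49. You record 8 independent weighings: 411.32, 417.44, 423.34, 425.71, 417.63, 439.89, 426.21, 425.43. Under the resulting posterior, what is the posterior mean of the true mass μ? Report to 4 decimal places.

423.3736

For Normal data with known variance σ², a Normal(μ₀, σ₀²) prior on μ is conjugate. Posterior precision = 1/σ₀² + n/σ²; posterior mean is the precision-weighted average of μ₀ and x̄.
Σxᵢ = 411.32 + 417.44 + 423.34 + 425.71 + 417.63 + 439.89 + 426.21 + 425.43 = 3386.97, so n·x̄ = 3386.97.
σ₀² = 98.25² = 9653.0625, σ² = 10.49² = 110.0401; σ² + n·σ₀² = 110.0401 + 8·9653.0625 = 77334.5401.
Posterior mean = (μ₀/σ₀² + n·x̄/σ²)/(1/σ₀² + n/σ²) = (σ²·μ₀ + σ₀²·n·x̄)/(σ² + n·σ₀²) = (110.0401·425.02 + 9653.0625·3386.97)/77334.5401 = 32741402.338927/77334.5401 = 423.3736.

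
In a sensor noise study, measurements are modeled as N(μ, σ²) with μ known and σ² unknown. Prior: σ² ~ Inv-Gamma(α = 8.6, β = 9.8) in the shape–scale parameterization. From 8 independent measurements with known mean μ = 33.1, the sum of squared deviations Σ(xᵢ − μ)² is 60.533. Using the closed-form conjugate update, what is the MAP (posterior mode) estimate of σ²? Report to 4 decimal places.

With known mean μ and an Inverse-Gamma(α, β) prior on σ², the Normal likelihood is conjugate: posterior is Inv-Gamma(α + n/2, β + Σ(xᵢ−μ)²/2).
Posterior: Inv-Gamma(8.6 + 8/2, 9.8 + 60.533/2) = Inv-Gamma(12.60, 40.0665).
Mode = β/(α+1) = 40.0665/13.60 = 2.9461.

2.9461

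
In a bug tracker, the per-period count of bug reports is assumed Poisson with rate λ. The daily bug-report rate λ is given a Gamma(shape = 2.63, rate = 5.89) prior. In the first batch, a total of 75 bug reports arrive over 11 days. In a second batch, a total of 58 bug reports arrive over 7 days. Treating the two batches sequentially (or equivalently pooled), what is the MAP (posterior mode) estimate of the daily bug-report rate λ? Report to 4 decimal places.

5.6354

With a Gamma(shape α, rate β) prior, the Poisson likelihood is conjugate: the posterior is Gamma(α + ΣXᵢ, β + n).
After batch 1: Gamma(α+S, β+n) = Gamma(2.63+75, 5.89+11) = Gamma(77.63, 16.89).
After batch 2: Gamma(α+S, β+n) = Gamma(77.63+58, 16.89+7) = Gamma(135.63, 23.89).
Mode of Gamma(α,β) for α≥1 is (α−1)/β = 134.63/23.89 = 5.6354.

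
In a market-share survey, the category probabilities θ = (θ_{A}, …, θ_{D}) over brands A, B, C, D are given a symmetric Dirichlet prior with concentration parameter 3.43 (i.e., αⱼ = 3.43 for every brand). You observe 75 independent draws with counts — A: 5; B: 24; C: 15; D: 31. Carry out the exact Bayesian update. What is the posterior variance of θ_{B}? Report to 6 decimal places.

0.002381

The Dirichlet prior is conjugate to the Multinomial likelihood: each posterior αⱼ = prior αⱼ + observed count nⱼ.
Posterior concentration: (8.43, 27.43, 18.43, 34.43), total = 88.72.
Var[θ_j] = α_j(Σα−α_j)/((Σα)²(Σα+1)) = 27.43·61.29/(88.72²·89.72) = 0.002381.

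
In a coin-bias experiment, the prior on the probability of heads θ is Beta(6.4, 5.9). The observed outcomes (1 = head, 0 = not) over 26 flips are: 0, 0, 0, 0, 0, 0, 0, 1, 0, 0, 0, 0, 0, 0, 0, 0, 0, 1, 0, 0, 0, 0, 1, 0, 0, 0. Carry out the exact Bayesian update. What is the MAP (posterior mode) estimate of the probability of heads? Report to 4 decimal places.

The Beta prior is conjugate to a Binomial/Bernoulli likelihood; the update adds successes to α and failures to β.
Posterior: Beta(α+k, β+n−k) = Beta(6.4+3, 5.9+23) = Beta(9.4, 28.9).
Mode of Beta(a,b) for a,b>1 is (a−1)/(a+b−2) = 8.4/36.3 = 0.2314.

0.2314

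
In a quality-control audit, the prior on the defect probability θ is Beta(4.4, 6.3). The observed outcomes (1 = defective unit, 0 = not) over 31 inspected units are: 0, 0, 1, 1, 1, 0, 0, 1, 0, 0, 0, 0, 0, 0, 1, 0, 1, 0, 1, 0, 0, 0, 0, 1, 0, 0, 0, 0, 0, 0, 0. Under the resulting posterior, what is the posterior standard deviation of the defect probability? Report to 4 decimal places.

0.0700

The Beta prior is conjugate to a Binomial/Bernoulli likelihood; the update adds successes to α and failures to β.
Posterior: Beta(α+k, β+n−k) = Beta(4.4+8, 6.3+23) = Beta(12.4, 29.3).
Var = αβ/((α+β)²(α+β+1)) = 12.4·29.3/(41.7²·42.7) = 0.00489316; SD = √0.00489316 = 0.0700.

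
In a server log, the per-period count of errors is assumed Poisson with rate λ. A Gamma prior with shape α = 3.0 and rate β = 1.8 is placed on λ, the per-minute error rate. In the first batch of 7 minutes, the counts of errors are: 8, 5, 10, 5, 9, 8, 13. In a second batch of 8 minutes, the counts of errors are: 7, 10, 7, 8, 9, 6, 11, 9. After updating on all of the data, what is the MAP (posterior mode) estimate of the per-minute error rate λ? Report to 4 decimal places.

With a Gamma(shape α, rate β) prior, the Poisson likelihood is conjugate: the posterior is Gamma(α + ΣXᵢ, β + n).
Batch 1: sum of counts S = 58 over n = 7 minutes.
After batch 1: Gamma(α+S, β+n) = Gamma(3.0+58, 1.8+7) = Gamma(61.0, 8.8).
Batch 2: sum of counts S = 67 over n = 8 minutes.
After batch 2: Gamma(α+S, β+n) = Gamma(61.0+67, 8.8+8) = Gamma(128.0, 16.8).
Mode of Gamma(α,β) for α≥1 is (α−1)/β = 127.0/16.8 = 7.5595.

7.5595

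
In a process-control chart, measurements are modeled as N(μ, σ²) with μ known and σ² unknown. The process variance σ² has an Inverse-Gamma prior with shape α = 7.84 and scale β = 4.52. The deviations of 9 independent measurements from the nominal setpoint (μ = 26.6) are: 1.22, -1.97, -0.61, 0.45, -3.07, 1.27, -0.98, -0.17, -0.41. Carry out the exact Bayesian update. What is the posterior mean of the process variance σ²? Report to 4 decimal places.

With known mean μ and an Inverse-Gamma(α, β) prior on σ², the Normal likelihood is conjugate: posterior is Inv-Gamma(α + n/2, β + Σ(xᵢ−μ)²/2).
Σ(xᵢ−μ)² = (1.22)² + (-1.97)² + (-0.61)² + (0.45)² + (-3.07)² + (1.27)² + (-0.98)² + (-0.17)² + (-0.41)² = 18.1391.
Posterior: Inv-Gamma(7.84 + 9/2, 4.52 + 18.1391/2) = Inv-Gamma(12.34, 13.58955).
E[σ²|data] = β/(α−1) = 13.58955/11.34 = 1.1984.

1.1984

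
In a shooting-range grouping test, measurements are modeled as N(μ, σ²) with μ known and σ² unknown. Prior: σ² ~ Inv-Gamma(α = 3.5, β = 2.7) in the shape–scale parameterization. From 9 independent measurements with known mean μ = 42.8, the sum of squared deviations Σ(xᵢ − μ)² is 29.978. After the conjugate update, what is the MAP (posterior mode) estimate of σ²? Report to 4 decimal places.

With known mean μ and an Inverse-Gamma(α, β) prior on σ², the Normal likelihood is conjugate: posterior is Inv-Gamma(α + n/2, β + Σ(xᵢ−μ)²/2).
Posterior: Inv-Gamma(3.5 + 9/2, 2.7 + 29.978/2) = Inv-Gamma(8.00, 17.6890).
Mode = β/(α+1) = 17.6890/9.00 = 1.9654.

1.9654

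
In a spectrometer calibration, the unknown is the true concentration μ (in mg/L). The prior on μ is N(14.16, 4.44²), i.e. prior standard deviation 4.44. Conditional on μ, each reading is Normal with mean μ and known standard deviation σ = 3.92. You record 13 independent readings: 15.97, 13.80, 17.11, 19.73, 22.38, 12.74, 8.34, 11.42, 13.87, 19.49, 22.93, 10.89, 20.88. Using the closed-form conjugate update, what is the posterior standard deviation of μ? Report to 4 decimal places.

For Normal data with known variance σ², a Normal(μ₀, σ₀²) prior on μ is conjugate. Posterior precision = 1/σ₀² + n/σ²; posterior mean is the precision-weighted average of μ₀ and x̄.
σ₀² = 4.44² = 19.7136, σ² = 3.92² = 15.3664; σ² + n·σ₀² = 15.3664 + 13·19.7136 = 271.6432.
Posterior precision = 1/σ₀² + n/σ² = 1/19.7136 + 13/15.3664 = (σ² + n·σ₀²)/(σ₀²σ²) = 271.6432/(19.7136·15.3664); posterior variance σₙ² = σ₀²σ²/(σ² + n·σ₀²) = 19.7136·15.3664/271.6432 = 1.115165.
Posterior SD = √σₙ² = √(19.7136·15.3664/271.6432) = 1.0560.

1.0560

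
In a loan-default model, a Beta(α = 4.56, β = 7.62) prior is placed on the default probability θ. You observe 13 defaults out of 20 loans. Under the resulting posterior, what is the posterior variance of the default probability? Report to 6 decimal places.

0.007472

The Beta prior is conjugate to a Binomial/Bernoulli likelihood; the update adds successes to α and failures to β.
Posterior: Beta(α+k, β+n−k) = Beta(4.56+13, 7.62+7) = Beta(17.56, 14.62).
Var = αβ/((α+β)²(α+β+1)) = 17.56·14.62/(32.18²·33.18) = 0.007472.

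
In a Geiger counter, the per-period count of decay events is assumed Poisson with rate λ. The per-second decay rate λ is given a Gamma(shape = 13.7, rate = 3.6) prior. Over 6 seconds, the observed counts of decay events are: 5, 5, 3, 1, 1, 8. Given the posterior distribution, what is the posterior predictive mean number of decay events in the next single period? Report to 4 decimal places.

With a Gamma(shape α, rate β) prior, the Poisson likelihood is conjugate: the posterior is Gamma(α + ΣXᵢ, β + n).
Sum of counts S = 23 over n = 6 seconds.
Posterior: Gamma(α+S, β+n) = Gamma(13.7+23, 3.6+6) = Gamma(36.7, 9.6).
The predictive distribution for one future period is NegBinom with mean α/β = 3.8229.

3.8229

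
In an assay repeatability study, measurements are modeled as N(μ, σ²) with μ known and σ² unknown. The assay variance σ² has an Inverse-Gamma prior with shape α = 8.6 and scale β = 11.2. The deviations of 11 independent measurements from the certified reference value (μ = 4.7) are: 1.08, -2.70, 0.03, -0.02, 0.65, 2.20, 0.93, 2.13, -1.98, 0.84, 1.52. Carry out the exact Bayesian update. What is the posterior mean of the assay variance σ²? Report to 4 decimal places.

1.8496

With known mean μ and an Inverse-Gamma(α, β) prior on σ², the Normal likelihood is conjugate: posterior is Inv-Gamma(α + n/2, β + Σ(xᵢ−μ)²/2).
Σ(xᵢ−μ)² = (1.08)² + (-2.70)² + (0.03)² + (-0.02)² + (0.65)² + (2.20)² + (0.93)² + (2.13)² + (-1.98)² + (0.84)² + (1.52)² = 26.0584.
Posterior: Inv-Gamma(8.6 + 11/2, 11.2 + 26.0584/2) = Inv-Gamma(14.10, 24.22920).
E[σ²|data] = β/(α−1) = 24.22920/13.10 = 1.8496.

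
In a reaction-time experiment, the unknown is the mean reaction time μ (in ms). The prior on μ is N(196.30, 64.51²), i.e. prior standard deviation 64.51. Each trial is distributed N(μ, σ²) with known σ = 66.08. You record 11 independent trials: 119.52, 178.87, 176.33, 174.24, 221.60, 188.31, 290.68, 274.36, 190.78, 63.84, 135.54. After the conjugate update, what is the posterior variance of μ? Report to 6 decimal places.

362.392702

For Normal data with known variance σ², a Normal(μ₀, σ₀²) prior on μ is conjugate. Posterior precision = 1/σ₀² + n/σ²; posterior mean is the precision-weighted average of μ₀ and x̄.
σ₀² = 64.51² = 4161.5401, σ² = 66.08² = 4366.5664; σ² + n·σ₀² = 4366.5664 + 11·4161.5401 = 50143.5075.
Posterior precision = 1/σ₀² + n/σ² = 1/4161.5401 + 11/4366.5664 = (σ² + n·σ₀²)/(σ₀²σ²) = 50143.5075/(4161.5401·4366.5664); posterior variance σₙ² = σ₀²σ²/(σ² + n·σ₀²) = 4161.5401·4366.5664/50143.5075 = 362.392702.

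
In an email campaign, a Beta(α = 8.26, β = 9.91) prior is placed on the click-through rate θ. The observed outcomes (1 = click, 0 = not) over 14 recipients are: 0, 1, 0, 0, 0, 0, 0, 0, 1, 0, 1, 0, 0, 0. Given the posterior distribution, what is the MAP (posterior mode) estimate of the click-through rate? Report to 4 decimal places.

The Beta prior is conjugate to a Binomial/Bernoulli likelihood; the update adds successes to α and failures to β.
Posterior: Beta(α+k, β+n−k) = Beta(8.26+3, 9.91+11) = Beta(11.26, 20.91).
Mode of Beta(a,b) for a,b>1 is (a−1)/(a+b−2) = 10.26/30.17 = 0.3401.

0.3401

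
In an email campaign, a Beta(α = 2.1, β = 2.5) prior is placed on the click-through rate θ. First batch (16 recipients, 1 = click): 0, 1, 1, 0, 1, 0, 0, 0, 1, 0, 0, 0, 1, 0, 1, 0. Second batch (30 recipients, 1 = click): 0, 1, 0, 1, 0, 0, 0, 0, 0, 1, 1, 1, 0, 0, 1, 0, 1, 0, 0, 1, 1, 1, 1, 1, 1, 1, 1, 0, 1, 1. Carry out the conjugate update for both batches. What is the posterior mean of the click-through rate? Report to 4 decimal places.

The Beta prior is conjugate to a Binomial/Bernoulli likelihood; the update adds successes to α and failures to β.
After batch 1: Beta(2.1+6, 2.5+10) = Beta(8.1, 12.5).
After batch 2: Beta(8.1+17, 12.5+13) = Beta(25.1, 25.5).
Posterior mean = α/(α+β) = 25.1/50.6 = 0.4960.

0.4960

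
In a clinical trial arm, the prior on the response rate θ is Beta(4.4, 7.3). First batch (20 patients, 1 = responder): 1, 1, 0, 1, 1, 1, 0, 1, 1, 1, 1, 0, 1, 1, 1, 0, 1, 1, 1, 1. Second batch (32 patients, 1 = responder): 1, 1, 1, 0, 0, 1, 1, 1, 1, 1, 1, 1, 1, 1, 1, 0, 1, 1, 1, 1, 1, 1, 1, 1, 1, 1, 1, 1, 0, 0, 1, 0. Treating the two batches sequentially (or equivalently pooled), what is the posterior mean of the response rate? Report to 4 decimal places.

0.7284

The Beta prior is conjugate to a Binomial/Bernoulli likelihood; the update adds successes to α and failures to β.
After batch 1: Beta(4.4+16, 7.3+4) = Beta(20.4, 11.3).
After batch 2: Beta(20.4+26, 11.3+6) = Beta(46.4, 17.3).
Posterior mean = α/(α+β) = 46.4/63.7 = 0.7284.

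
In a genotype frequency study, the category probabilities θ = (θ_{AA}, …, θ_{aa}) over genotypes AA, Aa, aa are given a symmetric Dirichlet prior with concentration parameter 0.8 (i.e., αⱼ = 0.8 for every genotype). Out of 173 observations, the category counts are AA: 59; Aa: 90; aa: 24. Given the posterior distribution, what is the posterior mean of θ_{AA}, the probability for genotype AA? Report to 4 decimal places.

0.3409

The Dirichlet prior is conjugate to the Multinomial likelihood: each posterior αⱼ = prior αⱼ + observed count nⱼ.
Posterior concentration: (59.8, 90.8, 24.8), total = 175.4.
E[θ_{AA}|data] = α_{AA}/Σα = 59.8/175.4 = 0.3409.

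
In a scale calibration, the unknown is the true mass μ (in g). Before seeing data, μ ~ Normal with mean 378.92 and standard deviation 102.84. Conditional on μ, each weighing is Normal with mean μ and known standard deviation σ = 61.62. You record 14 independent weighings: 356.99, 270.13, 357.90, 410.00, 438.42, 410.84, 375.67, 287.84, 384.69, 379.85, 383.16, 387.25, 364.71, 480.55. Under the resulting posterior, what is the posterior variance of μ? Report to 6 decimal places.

264.434778

For Normal data with known variance σ², a Normal(μ₀, σ₀²) prior on μ is conjugate. Posterior precision = 1/σ₀² + n/σ²; posterior mean is the precision-weighted average of μ₀ and x̄.
σ₀² = 102.84² = 10576.0656, σ² = 61.62² = 3797.0244; σ² + n·σ₀² = 3797.0244 + 14·10576.0656 = 151861.9428.
Posterior precision = 1/σ₀² + n/σ² = 1/10576.0656 + 14/3797.0244 = (σ² + n·σ₀²)/(σ₀²σ²) = 151861.9428/(10576.0656·3797.0244); posterior variance σₙ² = σ₀²σ²/(σ² + n·σ₀²) = 10576.0656·3797.0244/151861.9428 = 264.434778.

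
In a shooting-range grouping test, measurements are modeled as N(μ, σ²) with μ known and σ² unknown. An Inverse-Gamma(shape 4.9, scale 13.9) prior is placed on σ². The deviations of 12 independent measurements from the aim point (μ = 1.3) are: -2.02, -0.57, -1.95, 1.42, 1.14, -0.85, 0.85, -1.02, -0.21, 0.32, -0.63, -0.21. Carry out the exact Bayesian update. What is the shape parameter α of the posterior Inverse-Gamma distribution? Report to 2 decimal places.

With known mean μ and an Inverse-Gamma(α, β) prior on σ², the Normal likelihood is conjugate: posterior is Inv-Gamma(α + n/2, β + Σ(xᵢ−μ)²/2).
Σ(xᵢ−μ)² = (-2.02)² + (-0.57)² + (-1.95)² + (1.42)² + (1.14)² + (-0.85)² + (0.85)² + (-1.02)² + (-0.21)² + (0.32)² + (-0.63)² + (-0.21)² = 14.5967.
Posterior: Inv-Gamma(4.9 + 12/2, 13.9 + 14.5967/2) = Inv-Gamma(10.90, 21.19835).
Posterior α = 10.90.

10.90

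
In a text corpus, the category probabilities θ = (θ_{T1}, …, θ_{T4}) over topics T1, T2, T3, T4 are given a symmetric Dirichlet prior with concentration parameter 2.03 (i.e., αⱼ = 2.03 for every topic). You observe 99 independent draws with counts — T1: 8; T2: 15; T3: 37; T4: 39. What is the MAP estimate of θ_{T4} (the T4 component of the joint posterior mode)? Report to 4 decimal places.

The Dirichlet prior is conjugate to the Multinomial likelihood: each posterior αⱼ = prior αⱼ + observed count nⱼ.
Posterior concentration: (10.03, 17.03, 39.03, 41.03), total = 107.12.
Joint mode component: (α_{T4}−1)/(Σα−K) = 40.03/103.12 = 0.3882.

0.3882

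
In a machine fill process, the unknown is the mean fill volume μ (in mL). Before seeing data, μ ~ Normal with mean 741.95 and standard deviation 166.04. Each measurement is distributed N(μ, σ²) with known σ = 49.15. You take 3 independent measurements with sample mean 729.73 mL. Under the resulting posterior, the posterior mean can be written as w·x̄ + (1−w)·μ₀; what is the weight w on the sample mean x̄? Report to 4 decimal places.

For Normal data with known variance σ², a Normal(μ₀, σ₀²) prior on μ is conjugate. Posterior precision = 1/σ₀² + n/σ²; posterior mean is the precision-weighted average of μ₀ and x̄.
σ₀² = 166.04² = 27569.2816, σ² = 49.15² = 2415.7225. Prior precision 1/σ₀² = 1/27569.2816; data precision n/σ² = 3/2415.7225.
w = (n/σ²)/(1/σ₀² + n/σ²) = n·σ₀²/(σ² + n·σ₀²) = 3·27569.2816/(2415.7225 + 3·27569.2816) = 82707.8448/85123.5673 = 0.9716.

0.9716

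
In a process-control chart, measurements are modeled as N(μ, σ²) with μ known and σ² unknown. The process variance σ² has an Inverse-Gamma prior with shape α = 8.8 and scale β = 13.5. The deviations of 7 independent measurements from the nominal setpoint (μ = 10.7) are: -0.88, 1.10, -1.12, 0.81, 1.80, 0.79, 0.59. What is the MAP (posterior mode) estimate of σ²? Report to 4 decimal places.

1.3198

With known mean μ and an Inverse-Gamma(α, β) prior on σ², the Normal likelihood is conjugate: posterior is Inv-Gamma(α + n/2, β + Σ(xᵢ−μ)²/2).
Σ(xᵢ−μ)² = (-0.88)² + (1.10)² + (-1.12)² + (0.81)² + (1.80)² + (0.79)² + (0.59)² = 8.1071.
Posterior: Inv-Gamma(8.8 + 7/2, 13.5 + 8.1071/2) = Inv-Gamma(12.30, 17.55355).
Mode = β/(α+1) = 17.55355/13.30 = 1.3198.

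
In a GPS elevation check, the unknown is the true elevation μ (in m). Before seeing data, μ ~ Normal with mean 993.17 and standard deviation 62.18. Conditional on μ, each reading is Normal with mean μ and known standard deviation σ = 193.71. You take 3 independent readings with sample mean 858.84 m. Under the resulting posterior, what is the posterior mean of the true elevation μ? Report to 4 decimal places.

For Normal data with known variance σ², a Normal(μ₀, σ₀²) prior on μ is conjugate. Posterior precision = 1/σ₀² + n/σ²; posterior mean is the precision-weighted average of μ₀ and x̄.
n·x̄ = 3·858.84 = 2576.52.
σ₀² = 62.18² = 3866.3524, σ² = 193.71² = 37523.5641; σ² + n·σ₀² = 37523.5641 + 3·3866.3524 = 49122.6213.
Posterior mean = (μ₀/σ₀² + n·x̄/σ²)/(1/σ₀² + n/σ²) = (σ²·μ₀ + σ₀²·n·x̄)/(σ² + n·σ₀²) = (37523.5641·993.17 + 3866.3524·2576.52)/49122.6213 = 47229012.442845/49122.6213 = 961.4514.

961.4514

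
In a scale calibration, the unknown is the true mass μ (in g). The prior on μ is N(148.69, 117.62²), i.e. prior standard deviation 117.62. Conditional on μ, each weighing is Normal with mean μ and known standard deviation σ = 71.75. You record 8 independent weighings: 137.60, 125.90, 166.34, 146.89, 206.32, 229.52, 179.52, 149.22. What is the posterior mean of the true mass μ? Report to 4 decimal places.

166.8204

For Normal data with known variance σ², a Normal(μ₀, σ₀²) prior on μ is conjugate. Posterior precision = 1/σ₀² + n/σ²; posterior mean is the precision-weighted average of μ₀ and x̄.
Σxᵢ = 137.60 + 125.90 + 166.34 + 146.89 + 206.32 + 229.52 + 179.52 + 149.22 = 1341.31, so n·x̄ = 1341.31.
σ₀² = 117.62² = 13834.4644, σ² = 71.75² = 5148.0625; σ² + n·σ₀² = 5148.0625 + 8·13834.4644 = 115823.7777.
Posterior mean = (μ₀/σ₀² + n·x̄/σ²)/(1/σ₀² + n/σ²) = (σ²·μ₀ + σ₀²·n·x̄)/(σ² + n·σ₀²) = (5148.0625·148.69 + 13834.4644·1341.31)/115823.7777 = 19321770.857489/115823.7777 = 166.8204.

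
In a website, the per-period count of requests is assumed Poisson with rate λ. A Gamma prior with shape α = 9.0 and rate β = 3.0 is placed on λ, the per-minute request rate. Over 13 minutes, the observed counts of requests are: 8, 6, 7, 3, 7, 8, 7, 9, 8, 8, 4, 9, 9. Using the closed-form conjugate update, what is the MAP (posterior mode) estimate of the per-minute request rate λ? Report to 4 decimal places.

With a Gamma(shape α, rate β) prior, the Poisson likelihood is conjugate: the posterior is Gamma(α + ΣXᵢ, β + n).
Sum of counts S = 93 over n = 13 minutes.
Posterior: Gamma(α+S, β+n) = Gamma(9.0+93, 3.0+13) = Gamma(102.0, 16.0).
Mode of Gamma(α,β) for α≥1 is (α−1)/β = 101.0/16.0 = 6.3125.

6.3125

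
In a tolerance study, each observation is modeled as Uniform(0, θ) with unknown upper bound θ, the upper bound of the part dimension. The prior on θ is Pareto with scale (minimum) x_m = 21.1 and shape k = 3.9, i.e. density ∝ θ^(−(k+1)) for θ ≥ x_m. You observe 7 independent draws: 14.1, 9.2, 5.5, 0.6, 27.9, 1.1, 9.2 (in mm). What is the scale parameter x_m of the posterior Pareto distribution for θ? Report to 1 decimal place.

A Pareto(scale x_m, shape k) prior on the upper bound θ of Uniform(0, θ) is conjugate: posterior is Pareto(max(x_m, max xᵢ), k + n).
Sample maximum = 27.9; prior scale x_m = 21.1 → posterior scale = max = 27.9.
Posterior shape = 3.9 + 7 = 10.9.
Posterior scale x_m = 27.9.

27.9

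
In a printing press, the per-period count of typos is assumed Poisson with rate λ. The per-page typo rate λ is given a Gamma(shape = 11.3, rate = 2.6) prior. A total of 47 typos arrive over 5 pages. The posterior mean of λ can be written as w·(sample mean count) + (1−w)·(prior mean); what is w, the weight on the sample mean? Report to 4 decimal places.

0.6579

With a Gamma(shape α, rate β) prior, the Poisson likelihood is conjugate: the posterior is Gamma(α + ΣXᵢ, β + n).
Posterior mean = (α₀+S)/(β₀+n) = [n/(β₀+n)]·(S/n) + [β₀/(β₀+n)]·(α₀/β₀), so only n and β₀ enter the weight.
Weight on data w = n/(β₀+n) = 5/(2.6+5) = 5/7.6 = 0.6579.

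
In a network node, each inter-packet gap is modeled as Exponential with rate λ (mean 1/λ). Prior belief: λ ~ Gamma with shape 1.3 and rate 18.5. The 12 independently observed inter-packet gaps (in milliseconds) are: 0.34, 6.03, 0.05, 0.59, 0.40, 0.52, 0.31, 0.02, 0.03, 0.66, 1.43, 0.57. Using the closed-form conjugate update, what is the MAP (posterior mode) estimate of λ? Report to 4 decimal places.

With a Gamma(shape α, rate β) prior on the exponential rate λ, the posterior after n observations with total T = Σxᵢ is Gamma(α+n, β+T).
Sum of observations T = 10.95 milliseconds; n = 12.
Posterior: Gamma(1.3+12, 18.5+10.95) = Gamma(13.3, 29.45).
Mode = (α−1)/β = 0.4177.

0.4177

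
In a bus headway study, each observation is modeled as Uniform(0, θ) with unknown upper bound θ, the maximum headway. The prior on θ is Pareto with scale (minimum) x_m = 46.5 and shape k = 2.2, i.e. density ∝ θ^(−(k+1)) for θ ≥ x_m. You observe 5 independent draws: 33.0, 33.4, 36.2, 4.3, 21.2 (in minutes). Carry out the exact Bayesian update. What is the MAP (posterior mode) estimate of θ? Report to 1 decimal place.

46.5

A Pareto(scale x_m, shape k) prior on the upper bound θ of Uniform(0, θ) is conjugate: posterior is Pareto(max(x_m, max xᵢ), k + n).
Sample maximum = 36.2; prior scale x_m = 46.5 → posterior scale = max = 46.5.
Posterior shape = 2.2 + 5 = 7.2.
The Pareto density is decreasing on [x_m, ∞), so the mode is x_m = 46.5.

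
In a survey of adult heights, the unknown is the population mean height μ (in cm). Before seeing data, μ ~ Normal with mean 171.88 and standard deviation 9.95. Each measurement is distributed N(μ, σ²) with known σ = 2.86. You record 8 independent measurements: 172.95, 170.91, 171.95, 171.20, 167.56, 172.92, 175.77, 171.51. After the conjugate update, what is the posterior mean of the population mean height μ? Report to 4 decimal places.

171.8466

For Normal data with known variance σ², a Normal(μ₀, σ₀²) prior on μ is conjugate. Posterior precision = 1/σ₀² + n/σ²; posterior mean is the precision-weighted average of μ₀ and x̄.
Σxᵢ = 172.95 + 170.91 + 171.95 + 171.20 + 167.56 + 172.92 + 175.77 + 171.51 = 1374.77, so n·x̄ = 1374.77.
σ₀² = 9.95² = 99.0025, σ² = 2.86² = 8.1796; σ² + n·σ₀² = 8.1796 + 8·99.0025 = 800.1996.
Posterior mean = (μ₀/σ₀² + n·x̄/σ²)/(1/σ₀² + n/σ²) = (σ²·μ₀ + σ₀²·n·x̄)/(σ² + n·σ₀²) = (8.1796·171.88 + 99.0025·1374.77)/800.1996 = 137511.576573/800.1996 = 171.8466.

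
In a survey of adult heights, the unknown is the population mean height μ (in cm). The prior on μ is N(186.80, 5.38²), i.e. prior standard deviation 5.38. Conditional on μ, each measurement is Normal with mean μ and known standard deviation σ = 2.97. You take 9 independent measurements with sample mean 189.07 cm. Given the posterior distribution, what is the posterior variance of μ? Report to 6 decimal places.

0.947999

For Normal data with known variance σ², a Normal(μ₀, σ₀²) prior on μ is conjugate. Posterior precision = 1/σ₀² + n/σ²; posterior mean is the precision-weighted average of μ₀ and x̄.
σ₀² = 5.38² = 28.9444, σ² = 2.97² = 8.8209; σ² + n·σ₀² = 8.8209 + 9·28.9444 = 269.3205.
Posterior precision = 1/σ₀² + n/σ² = 1/28.9444 + 9/8.8209 = (σ² + n·σ₀²)/(σ₀²σ²) = 269.3205/(28.9444·8.8209); posterior variance σₙ² = σ₀²σ²/(σ² + n·σ₀²) = 28.9444·8.8209/269.3205 = 0.947999.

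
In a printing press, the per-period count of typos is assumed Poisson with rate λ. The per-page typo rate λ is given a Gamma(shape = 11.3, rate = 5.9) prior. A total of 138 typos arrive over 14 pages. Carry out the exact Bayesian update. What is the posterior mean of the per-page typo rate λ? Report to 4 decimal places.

7.5025

With a Gamma(shape α, rate β) prior, the Poisson likelihood is conjugate: the posterior is Gamma(α + ΣXᵢ, β + n).
Posterior: Gamma(α+S, β+n) = Gamma(11.3+138, 5.9+14) = Gamma(149.3, 19.9).
Posterior mean = α/β = 149.3/19.9 = 7.5025.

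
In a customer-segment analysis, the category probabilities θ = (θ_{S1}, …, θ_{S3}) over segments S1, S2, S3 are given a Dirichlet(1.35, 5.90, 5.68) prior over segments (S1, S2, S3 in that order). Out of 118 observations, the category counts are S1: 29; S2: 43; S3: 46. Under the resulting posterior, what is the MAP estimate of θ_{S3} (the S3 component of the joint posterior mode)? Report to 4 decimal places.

The Dirichlet prior is conjugate to the Multinomial likelihood: each posterior αⱼ = prior αⱼ + observed count nⱼ.
Posterior concentration: (30.35, 48.90, 51.68), total = 130.93.
Joint mode component: (α_{S3}−1)/(Σα−K) = 50.68/127.93 = 0.3962.

0.3962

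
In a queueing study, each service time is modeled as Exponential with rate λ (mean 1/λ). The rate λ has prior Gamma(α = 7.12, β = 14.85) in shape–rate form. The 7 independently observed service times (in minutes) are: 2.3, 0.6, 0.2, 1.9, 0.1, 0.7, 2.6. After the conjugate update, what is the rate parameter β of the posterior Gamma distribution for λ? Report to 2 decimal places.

With a Gamma(shape α, rate β) prior on the exponential rate λ, the posterior after n observations with total T = Σxᵢ is Gamma(α+n, β+T).
Sum of observations T = 8.4 minutes; n = 7.
Posterior: Gamma(7.12+7, 14.85+8.4) = Gamma(14.12, 23.25).
Posterior β = 23.25.

23.25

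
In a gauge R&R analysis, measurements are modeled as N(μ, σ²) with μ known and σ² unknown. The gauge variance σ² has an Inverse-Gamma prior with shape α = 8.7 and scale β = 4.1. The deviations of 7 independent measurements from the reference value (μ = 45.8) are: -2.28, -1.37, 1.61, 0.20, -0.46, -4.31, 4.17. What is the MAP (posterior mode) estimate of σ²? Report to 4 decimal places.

With known mean μ and an Inverse-Gamma(α, β) prior on σ², the Normal likelihood is conjugate: posterior is Inv-Gamma(α + n/2, β + Σ(xᵢ−μ)²/2).
Σ(xᵢ−μ)² = (-2.28)² + (-1.37)² + (1.61)² + (0.20)² + (-0.46)² + (-4.31)² + (4.17)² = 45.8840.
Posterior: Inv-Gamma(8.7 + 7/2, 4.1 + 45.8840/2) = Inv-Gamma(12.20, 27.04200).
Mode = β/(α+1) = 27.04200/13.20 = 2.0486.

2.0486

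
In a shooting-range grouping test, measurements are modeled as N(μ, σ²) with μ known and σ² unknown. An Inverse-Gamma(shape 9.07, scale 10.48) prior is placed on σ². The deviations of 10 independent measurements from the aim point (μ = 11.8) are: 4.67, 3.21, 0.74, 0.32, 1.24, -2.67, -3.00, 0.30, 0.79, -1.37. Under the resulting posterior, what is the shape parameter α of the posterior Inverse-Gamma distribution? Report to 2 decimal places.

14.07

With known mean μ and an Inverse-Gamma(α, β) prior on σ², the Normal likelihood is conjugate: posterior is Inv-Gamma(α + n/2, β + Σ(xᵢ−μ)²/2).
Σ(xᵢ−μ)² = (4.67)² + (3.21)² + (0.74)² + (0.32)² + (1.24)² + (-2.67)² + (-3.00)² + (0.30)² + (0.79)² + (-1.37)² = 53.0205.
Posterior: Inv-Gamma(9.07 + 10/2, 10.48 + 53.0205/2) = Inv-Gamma(14.07, 36.99025).
Posterior α = 14.07.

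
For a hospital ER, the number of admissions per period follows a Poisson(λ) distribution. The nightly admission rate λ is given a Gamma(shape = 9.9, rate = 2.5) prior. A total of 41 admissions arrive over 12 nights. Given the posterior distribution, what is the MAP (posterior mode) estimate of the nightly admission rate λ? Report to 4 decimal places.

3.4414

With a Gamma(shape α, rate β) prior, the Poisson likelihood is conjugate: the posterior is Gamma(α + ΣXᵢ, β + n).
Posterior: Gamma(α+S, β+n) = Gamma(9.9+41, 2.5+12) = Gamma(50.9, 14.5).
Mode of Gamma(α,β) for α≥1 is (α−1)/β = 49.9/14.5 = 3.4414.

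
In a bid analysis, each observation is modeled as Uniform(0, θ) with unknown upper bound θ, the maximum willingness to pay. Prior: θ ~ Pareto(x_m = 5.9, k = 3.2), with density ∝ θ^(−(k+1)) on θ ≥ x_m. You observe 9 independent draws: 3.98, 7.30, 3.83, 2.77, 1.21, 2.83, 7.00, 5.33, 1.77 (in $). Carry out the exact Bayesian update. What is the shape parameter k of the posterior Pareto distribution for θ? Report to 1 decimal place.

A Pareto(scale x_m, shape k) prior on the upper bound θ of Uniform(0, θ) is conjugate: posterior is Pareto(max(x_m, max xᵢ), k + n).
Sample maximum = 7.30; prior scale x_m = 5.9 → posterior scale = max = 7.30.
Posterior shape = 3.2 + 9 = 12.2.
Posterior shape k = 12.2.

12.2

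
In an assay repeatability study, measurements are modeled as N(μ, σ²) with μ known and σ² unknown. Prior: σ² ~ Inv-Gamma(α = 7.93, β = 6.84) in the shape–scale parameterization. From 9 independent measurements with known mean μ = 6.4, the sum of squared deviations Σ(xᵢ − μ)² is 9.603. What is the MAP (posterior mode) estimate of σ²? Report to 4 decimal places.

With known mean μ and an Inverse-Gamma(α, β) prior on σ², the Normal likelihood is conjugate: posterior is Inv-Gamma(α + n/2, β + Σ(xᵢ−μ)²/2).
Posterior: Inv-Gamma(7.93 + 9/2, 6.84 + 9.603/2) = Inv-Gamma(12.43, 11.6415).
Mode = β/(α+1) = 11.6415/13.43 = 0.8668.

0.8668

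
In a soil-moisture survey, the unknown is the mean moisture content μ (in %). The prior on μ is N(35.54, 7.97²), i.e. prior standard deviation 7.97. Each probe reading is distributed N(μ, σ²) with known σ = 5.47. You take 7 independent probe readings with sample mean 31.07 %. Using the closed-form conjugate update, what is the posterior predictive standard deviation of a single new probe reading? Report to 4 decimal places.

For Normal data with known variance σ², a Normal(μ₀, σ₀²) prior on μ is conjugate. Posterior precision = 1/σ₀² + n/σ²; posterior mean is the precision-weighted average of μ₀ and x̄.
σ₀² = 7.97² = 63.5209, σ² = 5.47² = 29.9209; σ² + n·σ₀² = 29.9209 + 7·63.5209 = 474.5672.
Posterior precision = 1/σ₀² + n/σ² = 1/63.5209 + 7/29.9209 = (σ² + n·σ₀²)/(σ₀²σ²) = 474.5672/(63.5209·29.9209); posterior variance σₙ² = σ₀²σ²/(σ² + n·σ₀²) = 63.5209·29.9209/474.5672 = 4.004918.
Predictive variance for one new observation = σₙ² + σ² = 63.5209·29.9209/474.5672 + 29.9209 = σ²·(σ₀² + 474.5672)/474.5672 = 29.9209·538.0881/474.5672 = 33.925818; SD = √(29.9209·538.0881/474.5672) = 5.8246.

5.8246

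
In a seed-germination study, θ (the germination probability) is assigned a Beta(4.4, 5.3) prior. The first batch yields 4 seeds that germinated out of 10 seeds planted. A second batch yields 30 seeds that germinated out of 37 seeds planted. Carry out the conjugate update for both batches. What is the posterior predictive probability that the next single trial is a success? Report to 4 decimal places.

The Beta prior is conjugate to a Binomial/Bernoulli likelihood; the update adds successes to α and failures to β.
After batch 1: Beta(4.4+4, 5.3+6) = Beta(8.4, 11.3).
After batch 2: Beta(8.4+30, 11.3+7) = Beta(38.4, 18.3).
For a single future Bernoulli trial, P(success | data) = α/(α+β) = 0.6772.

0.6772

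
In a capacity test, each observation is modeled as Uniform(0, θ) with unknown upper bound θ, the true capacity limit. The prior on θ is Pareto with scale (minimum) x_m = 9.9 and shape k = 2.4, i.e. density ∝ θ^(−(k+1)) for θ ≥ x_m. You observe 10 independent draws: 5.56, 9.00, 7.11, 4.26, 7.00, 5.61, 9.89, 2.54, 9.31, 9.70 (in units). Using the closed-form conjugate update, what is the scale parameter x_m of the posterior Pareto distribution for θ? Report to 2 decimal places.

9.90

A Pareto(scale x_m, shape k) prior on the upper bound θ of Uniform(0, θ) is conjugate: posterior is Pareto(max(x_m, max xᵢ), k + n).
Sample maximum = 9.89; prior scale x_m = 9.9 → posterior scale = max = 9.90.
Posterior shape = 2.4 + 10 = 12.4.
Posterior scale x_m = 9.90.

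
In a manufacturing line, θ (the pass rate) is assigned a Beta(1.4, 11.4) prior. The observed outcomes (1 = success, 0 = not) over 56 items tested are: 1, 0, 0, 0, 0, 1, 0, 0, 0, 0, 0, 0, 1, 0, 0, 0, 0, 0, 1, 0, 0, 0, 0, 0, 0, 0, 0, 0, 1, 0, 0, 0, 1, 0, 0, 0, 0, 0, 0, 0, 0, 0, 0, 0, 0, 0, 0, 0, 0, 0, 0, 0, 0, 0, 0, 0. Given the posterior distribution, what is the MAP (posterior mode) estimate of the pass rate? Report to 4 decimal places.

0.0958

The Beta prior is conjugate to a Binomial/Bernoulli likelihood; the update adds successes to α and failures to β.
Posterior: Beta(α+k, β+n−k) = Beta(1.4+6, 11.4+50) = Beta(7.4, 61.4).
Mode of Beta(a,b) for a,b>1 is (a−1)/(a+b−2) = 6.4/66.8 = 0.0958.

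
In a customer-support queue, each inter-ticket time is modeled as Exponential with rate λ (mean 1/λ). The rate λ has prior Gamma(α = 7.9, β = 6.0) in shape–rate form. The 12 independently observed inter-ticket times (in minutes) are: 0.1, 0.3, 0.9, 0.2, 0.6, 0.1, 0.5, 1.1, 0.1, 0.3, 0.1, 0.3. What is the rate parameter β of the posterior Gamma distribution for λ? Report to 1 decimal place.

With a Gamma(shape α, rate β) prior on the exponential rate λ, the posterior after n observations with total T = Σxᵢ is Gamma(α+n, β+T).
Sum of observations T = 4.6 minutes; n = 12.
Posterior: Gamma(7.9+12, 6.0+4.6) = Gamma(19.9, 10.6).
Posterior β = 10.6.

10.6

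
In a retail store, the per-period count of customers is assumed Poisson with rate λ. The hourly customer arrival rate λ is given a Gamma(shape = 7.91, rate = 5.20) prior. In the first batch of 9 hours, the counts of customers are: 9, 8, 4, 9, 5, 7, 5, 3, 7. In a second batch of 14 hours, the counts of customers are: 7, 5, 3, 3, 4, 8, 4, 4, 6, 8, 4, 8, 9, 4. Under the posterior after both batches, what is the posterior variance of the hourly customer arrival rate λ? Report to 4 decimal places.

With a Gamma(shape α, rate β) prior, the Poisson likelihood is conjugate: the posterior is Gamma(α + ΣXᵢ, β + n).
Batch 1: sum of counts S = 57 over n = 9 hours.
After batch 1: Gamma(α+S, β+n) = Gamma(7.91+57, 5.20+9) = Gamma(64.91, 14.20).
Batch 2: sum of counts S = 77 over n = 14 hours.
After batch 2: Gamma(α+S, β+n) = Gamma(64.91+77, 14.20+14) = Gamma(141.91, 28.20).
Var = α/β² = 141.91/28.20² = 0.1784.

0.1784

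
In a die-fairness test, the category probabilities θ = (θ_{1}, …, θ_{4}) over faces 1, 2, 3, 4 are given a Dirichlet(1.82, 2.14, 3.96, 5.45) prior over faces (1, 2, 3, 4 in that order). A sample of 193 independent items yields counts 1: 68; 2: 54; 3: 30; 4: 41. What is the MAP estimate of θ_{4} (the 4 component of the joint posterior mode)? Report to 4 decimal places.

The Dirichlet prior is conjugate to the Multinomial likelihood: each posterior αⱼ = prior αⱼ + observed count nⱼ.
Posterior concentration: (69.82, 56.14, 33.96, 46.45), total = 206.37.
Joint mode component: (α_{4}−1)/(Σα−K) = 45.45/202.37 = 0.2246.

0.2246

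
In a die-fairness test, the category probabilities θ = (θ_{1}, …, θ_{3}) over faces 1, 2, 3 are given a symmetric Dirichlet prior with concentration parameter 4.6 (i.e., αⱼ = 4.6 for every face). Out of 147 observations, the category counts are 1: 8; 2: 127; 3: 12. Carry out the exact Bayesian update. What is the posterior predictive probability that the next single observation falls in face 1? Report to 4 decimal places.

0.0784

The Dirichlet prior is conjugate to the Multinomial likelihood: each posterior αⱼ = prior αⱼ + observed count nⱼ.
Posterior concentration: (12.6, 131.6, 16.6), total = 160.8.
P(next = 1 | data) = α_{1}/Σα = 0.0784.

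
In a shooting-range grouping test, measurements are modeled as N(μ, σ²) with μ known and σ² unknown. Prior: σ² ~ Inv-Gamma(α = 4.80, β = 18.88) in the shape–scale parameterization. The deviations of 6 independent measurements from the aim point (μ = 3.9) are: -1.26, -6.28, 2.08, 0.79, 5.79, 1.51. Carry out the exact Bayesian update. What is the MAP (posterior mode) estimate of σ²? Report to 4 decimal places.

With known mean μ and an Inverse-Gamma(α, β) prior on σ², the Normal likelihood is conjugate: posterior is Inv-Gamma(α + n/2, β + Σ(xᵢ−μ)²/2).
Σ(xᵢ−μ)² = (-1.26)² + (-6.28)² + (2.08)² + (0.79)² + (5.79)² + (1.51)² = 81.7807.
Posterior: Inv-Gamma(4.80 + 6/2, 18.88 + 81.7807/2) = Inv-Gamma(7.80, 59.77035).
Mode = β/(α+1) = 59.77035/8.80 = 6.7921.

6.7921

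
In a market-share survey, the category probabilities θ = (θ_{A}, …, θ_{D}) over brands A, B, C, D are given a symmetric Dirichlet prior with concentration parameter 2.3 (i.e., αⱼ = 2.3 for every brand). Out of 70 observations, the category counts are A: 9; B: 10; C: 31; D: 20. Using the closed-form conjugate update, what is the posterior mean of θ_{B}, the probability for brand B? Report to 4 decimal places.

0.1553

The Dirichlet prior is conjugate to the Multinomial likelihood: each posterior αⱼ = prior αⱼ + observed count nⱼ.
Posterior concentration: (11.3, 12.3, 33.3, 22.3), total = 79.2.
E[θ_{B}|data] = α_{B}/Σα = 12.3/79.2 = 0.1553.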